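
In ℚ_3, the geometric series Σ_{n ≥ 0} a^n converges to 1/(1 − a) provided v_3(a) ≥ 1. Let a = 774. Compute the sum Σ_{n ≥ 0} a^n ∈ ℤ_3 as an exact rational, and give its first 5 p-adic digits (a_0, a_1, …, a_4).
Σ a^n = 1/(1 − a) = -1/773;  first 5 digits = (1, 0, 2, 1, 1)

v_3(a) = 2 ≥ 1, so the series converges in ℤ_3 to 1/(1 − a) = 1/(1 − 774) = -1/773. Expand this rational in ℤ_3: compute digits iteratively via d_i = x_i mod 3, x_{i+1} = (x_i − d_i)/3. The first 5 digits are (1, 0, 2, 1, 1).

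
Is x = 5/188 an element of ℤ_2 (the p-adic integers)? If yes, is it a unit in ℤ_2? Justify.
x ∉ ℤ_2 (v_2(x) = -2 < 0)

ℤ_2 = {x ∈ ℚ_2 : v_2(x) ≥ 0} and ℤ_2^× = {x ∈ ℤ_2 : v_2(x) = 0}. Here v_2(5/188) = v_2(num) − v_2(den) = -2; compare against these criteria.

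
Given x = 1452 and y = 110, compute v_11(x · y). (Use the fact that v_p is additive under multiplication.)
v_11(159720) = 3

v_p(x) = 2 (factor: 1452 = 11^2 · 12); v_p(y) = 1 (factor: 110 = 11^1 · 10). Additivity: v_p(xy) = v_p(x) + v_p(y) = 2 + 1 = 3. (Direct check: xy = 159720 = 11^3 · (120).)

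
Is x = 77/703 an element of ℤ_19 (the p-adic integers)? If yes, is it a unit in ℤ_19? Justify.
x ∉ ℤ_19 (v_19(x) = -1 < 0)

ℤ_19 = {x ∈ ℚ_19 : v_19(x) ≥ 0} and ℤ_19^× = {x ∈ ℤ_19 : v_19(x) = 0}. Here v_19(77/703) = v_19(num) − v_19(den) = -1; compare against these criteria.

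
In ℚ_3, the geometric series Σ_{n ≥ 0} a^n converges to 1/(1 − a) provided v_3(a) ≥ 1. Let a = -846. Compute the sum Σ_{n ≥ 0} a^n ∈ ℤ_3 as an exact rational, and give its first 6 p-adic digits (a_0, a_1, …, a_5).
Σ a^n = 1/(1 − a) = 1/847;  first 6 digits = (1, 0, 2, 1, 2, 1)

v_3(a) = 2 ≥ 1, so the series converges in ℤ_3 to 1/(1 − a) = 1/(1 − (-846)) = 1/847. Expand this rational in ℤ_3: compute digits iteratively via d_i = x_i mod 3, x_{i+1} = (x_i − d_i)/3. The first 6 digits are (1, 0, 2, 1, 2, 1).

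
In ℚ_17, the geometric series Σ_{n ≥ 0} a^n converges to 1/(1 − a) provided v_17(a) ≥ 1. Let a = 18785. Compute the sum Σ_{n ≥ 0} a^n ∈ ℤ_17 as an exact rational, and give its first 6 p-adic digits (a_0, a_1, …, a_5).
Σ a^n = 1/(1 − a) = -1/18784;  first 6 digits = (1, 0, 14, 3, 9, 10)

v_17(a) = 2 ≥ 1, so the series converges in ℤ_17 to 1/(1 − a) = 1/(1 − 18785) = -1/18784. Expand this rational in ℤ_17: compute digits iteratively via d_i = x_i mod 17, x_{i+1} = (x_i − d_i)/17. The first 6 digits are (1, 0, 14, 3, 9, 10).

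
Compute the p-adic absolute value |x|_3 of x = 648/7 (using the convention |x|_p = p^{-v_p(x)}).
|648/7|_3 = 1/81

Step 1 — compute v_3(x) by factoring powers of 3 out of the numerator and denominator: v_3(648/7) = 4. Step 2 — apply |x|_p = p^{-v_p(x)} = 3^{-4} = 1/81.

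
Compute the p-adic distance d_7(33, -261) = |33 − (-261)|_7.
d_7(33, -261) = 1/49

Step 1 — x − y = 33 − (-261) = 294. Step 2 — v_7(294) = 2 (factor: 294 = (7^2 · 6); the sign does not affect v_p). Step 3 — |x − y|_7 = 7^{-2} = 1/49.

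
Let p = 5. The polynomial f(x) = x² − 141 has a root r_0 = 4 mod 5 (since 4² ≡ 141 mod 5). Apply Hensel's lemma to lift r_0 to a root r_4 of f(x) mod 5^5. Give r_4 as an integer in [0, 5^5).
r_4 = 2754 (mod 3125)

Hensel's recurrence: r_{i+1} = r_i − f(r_i)·(f′(r_i))^{-1} mod 5^{i+2}, with f′(x) = 2x. Iterate:
  r_0 = 4 (mod 5)
  r_1 = 4 (mod 25)
  r_2 = 4 (mod 125)
  r_3 = 254 (mod 625)
  r_4 = 2754 (mod 3125)
Final: r_4 = 2754, and one checks f(r_4) ≡ 0 mod 5^5.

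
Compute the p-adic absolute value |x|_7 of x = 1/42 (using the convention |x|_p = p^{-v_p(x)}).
|1/42|_7 = 7

Step 1 — compute v_7(x) by factoring powers of 7 out of the numerator and denominator: v_7(1/42) = -1. Step 2 — apply |x|_p = p^{-v_p(x)} = 7^{1} = 7.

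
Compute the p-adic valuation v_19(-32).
v_19(-32) = 0

v_19(n) is the largest exponent k such that 19^k divides n. Factor out: -32 = -19^0 · 32. (Sign doesn't affect v_p.) So v_19(-32) = 0.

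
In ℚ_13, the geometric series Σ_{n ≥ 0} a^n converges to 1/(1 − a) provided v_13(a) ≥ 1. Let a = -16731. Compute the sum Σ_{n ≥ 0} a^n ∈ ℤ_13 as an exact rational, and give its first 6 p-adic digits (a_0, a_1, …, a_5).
Σ a^n = 1/(1 − a) = 1/16732;  first 6 digits = (1, 0, 5, 5, 11, 12)

v_13(a) = 2 ≥ 1, so the series converges in ℤ_13 to 1/(1 − a) = 1/(1 − (-16731)) = 1/16732. Expand this rational in ℤ_13: compute digits iteratively via d_i = x_i mod 13, x_{i+1} = (x_i − d_i)/13. The first 6 digits are (1, 0, 5, 5, 11, 12).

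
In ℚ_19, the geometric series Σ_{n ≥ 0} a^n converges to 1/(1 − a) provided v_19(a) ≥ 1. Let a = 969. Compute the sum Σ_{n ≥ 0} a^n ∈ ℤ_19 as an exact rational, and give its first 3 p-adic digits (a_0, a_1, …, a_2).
Σ a^n = 1/(1 − a) = -1/968;  first 3 digits = (1, 13, 0)

v_19(a) = 1 ≥ 1, so the series converges in ℤ_19 to 1/(1 − a) = 1/(1 − 969) = -1/968. Expand this rational in ℤ_19: compute digits iteratively via d_i = x_i mod 19, x_{i+1} = (x_i − d_i)/19. The first 3 digits are (1, 13, 0).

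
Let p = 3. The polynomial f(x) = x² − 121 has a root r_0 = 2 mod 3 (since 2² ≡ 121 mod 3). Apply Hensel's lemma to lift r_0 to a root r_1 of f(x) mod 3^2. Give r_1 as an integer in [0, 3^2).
r_1 = 2 (mod 9)

Hensel's recurrence: r_{i+1} = r_i − f(r_i)·(f′(r_i))^{-1} mod 3^{i+2}, with f′(x) = 2x. Iterate:
  r_0 = 2 (mod 3)
  r_1 = 2 (mod 9)
Final: r_1 = 2, and one checks f(r_1) ≡ 0 mod 3^2.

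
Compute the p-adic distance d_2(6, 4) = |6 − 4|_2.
d_2(6, 4) = 1/2

Step 1 — x − y = 6 − 4 = 2. Step 2 — v_2(2) = 1 (factor: 2 = (2^1 · 1); the sign does not affect v_p). Step 3 — |x − y|_2 = 2^{-1} = 1/2.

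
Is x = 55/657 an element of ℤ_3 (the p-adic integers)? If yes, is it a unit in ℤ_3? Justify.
x ∉ ℤ_3 (v_3(x) = -2 < 0)

ℤ_3 = {x ∈ ℚ_3 : v_3(x) ≥ 0} and ℤ_3^× = {x ∈ ℤ_3 : v_3(x) = 0}. Here v_3(55/657) = v_3(num) − v_3(den) = -2; compare against these criteria.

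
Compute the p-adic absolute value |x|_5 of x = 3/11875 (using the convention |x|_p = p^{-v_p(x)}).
|3/11875|_5 = 625

Step 1 — compute v_5(x) by factoring powers of 5 out of the numerator and denominator: v_5(3/11875) = -4. Step 2 — apply |x|_p = p^{-v_p(x)} = 5^{4} = 625.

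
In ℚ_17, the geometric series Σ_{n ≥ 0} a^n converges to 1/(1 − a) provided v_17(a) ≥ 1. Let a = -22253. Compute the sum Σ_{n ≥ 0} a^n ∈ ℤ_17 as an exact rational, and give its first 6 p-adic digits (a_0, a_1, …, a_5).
Σ a^n = 1/(1 − a) = 1/22254;  first 6 digits = (1, 0, 8, 12, 12, 8)

v_17(a) = 2 ≥ 1, so the series converges in ℤ_17 to 1/(1 − a) = 1/(1 − (-22253)) = 1/22254. Expand this rational in ℤ_17: compute digits iteratively via d_i = x_i mod 17, x_{i+1} = (x_i − d_i)/17. The first 6 digits are (1, 0, 8, 12, 12, 8).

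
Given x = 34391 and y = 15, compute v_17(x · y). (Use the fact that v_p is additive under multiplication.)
v_17(515865) = 3

v_p(x) = 3 (factor: 34391 = 17^3 · 7); v_p(y) = 0 (factor: 15 = 17^0 · 15). Additivity: v_p(xy) = v_p(x) + v_p(y) = 3 + 0 = 3. (Direct check: xy = 515865 = 17^3 · (105).)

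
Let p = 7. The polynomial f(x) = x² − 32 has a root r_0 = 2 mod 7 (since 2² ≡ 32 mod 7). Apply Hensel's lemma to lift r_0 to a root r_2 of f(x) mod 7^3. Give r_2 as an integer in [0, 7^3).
r_2 = 254 (mod 343)

Hensel's recurrence: r_{i+1} = r_i − f(r_i)·(f′(r_i))^{-1} mod 7^{i+2}, with f′(x) = 2x. Iterate:
  r_0 = 2 (mod 7)
  r_1 = 9 (mod 49)
  r_2 = 254 (mod 343)
Final: r_2 = 254, and one checks f(r_2) ≡ 0 mod 7^3.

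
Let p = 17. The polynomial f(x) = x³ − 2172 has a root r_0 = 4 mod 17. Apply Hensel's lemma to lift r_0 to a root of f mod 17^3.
r_2 = 939 (mod 4913)

Hensel: r_{i+1} = r_i − f(r_i)/f′(r_i) mod 17^{i+2}, where f′(x) = 3x². Iterate:
  r_0 = 4 (mod 17)
  r_1 = 72 (mod 289)
  r_2 = 939 (mod 4913)
Final: r = 939 with f(r) ≡ 0 mod 17^3.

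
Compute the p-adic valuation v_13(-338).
v_13(-338) = 2

v_13(n) is the largest exponent k such that 13^k divides n. Factor out: -338 = -13^2 · 2. (Sign doesn't affect v_p.) So v_13(-338) = 2.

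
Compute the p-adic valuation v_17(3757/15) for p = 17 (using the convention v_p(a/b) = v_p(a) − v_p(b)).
v_17(3757/15) = 2

Factor powers of 17 from the numerator and denominator of the reduced fraction: 3757 = 17^2 · 13 and 15 = 17^0 · 15. Apply v_p(a/b) = v_p(a) − v_p(b): v_17(3757/15) = 2 − 0 = 2.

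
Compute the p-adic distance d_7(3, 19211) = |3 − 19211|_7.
d_7(3, 19211) = 1/2401

Step 1 — x − y = 3 − 19211 = -19208. Step 2 — v_7(-19208) = 4 (factor: -19208 = −(7^4 · 8); the sign does not affect v_p). Step 3 — |x − y|_7 = 7^{-4} = 1/2401.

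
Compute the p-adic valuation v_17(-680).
v_17(-680) = 1

v_17(n) is the largest exponent k such that 17^k divides n. Factor out: -680 = -17^1 · 40. (Sign doesn't affect v_p.) So v_17(-680) = 1.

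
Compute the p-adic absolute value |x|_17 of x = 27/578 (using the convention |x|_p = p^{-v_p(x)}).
|27/578|_17 = 289

Step 1 — compute v_17(x) by factoring powers of 17 out of the numerator and denominator: v_17(27/578) = -2. Step 2 — apply |x|_p = p^{-v_p(x)} = 17^{2} = 289.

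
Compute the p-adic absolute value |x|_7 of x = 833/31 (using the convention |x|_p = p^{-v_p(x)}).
|833/31|_7 = 1/49

Step 1 — compute v_7(x) by factoring powers of 7 out of the numerator and denominator: v_7(833/31) = 2. Step 2 — apply |x|_p = p^{-v_p(x)} = 7^{-2} = 1/49.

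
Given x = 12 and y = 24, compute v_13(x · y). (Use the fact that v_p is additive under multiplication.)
v_13(288) = 0

v_p(x) = 0 (factor: 12 = 13^0 · 12); v_p(y) = 0 (factor: 24 = 13^0 · 24). Additivity: v_p(xy) = v_p(x) + v_p(y) = 0 + 0 = 0. (Direct check: xy = 288 = 13^0 · (288).)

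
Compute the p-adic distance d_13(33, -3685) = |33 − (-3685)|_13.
d_13(33, -3685) = 1/169

Step 1 — x − y = 33 − (-3685) = 3718. Step 2 — v_13(3718) = 2 (factor: 3718 = (13^2 · 22); the sign does not affect v_p). Step 3 — |x − y|_13 = 13^{-2} = 1/169.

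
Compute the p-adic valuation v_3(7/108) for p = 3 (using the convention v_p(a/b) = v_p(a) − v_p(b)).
v_3(7/108) = -3

Factor powers of 3 from the numerator and denominator of the reduced fraction: 7 = 3^0 · 7 and 108 = 3^3 · 4. Apply v_p(a/b) = v_p(a) − v_p(b): v_3(7/108) = 0 − 3 = -3.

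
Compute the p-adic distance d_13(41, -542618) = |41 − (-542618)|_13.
d_13(41, -542618) = 1/28561

Step 1 — x − y = 41 − (-542618) = 542659. Step 2 — v_13(542659) = 4 (factor: 542659 = (13^4 · 19); the sign does not affect v_p). Step 3 — |x − y|_13 = 13^{-4} = 1/28561.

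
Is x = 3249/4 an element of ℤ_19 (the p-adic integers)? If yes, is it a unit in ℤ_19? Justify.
x ∈ ℤ_19 but not a unit; v_19(x) = 2 > 0

ℤ_19 = {x ∈ ℚ_19 : v_19(x) ≥ 0} and ℤ_19^× = {x ∈ ℤ_19 : v_19(x) = 0}. Here v_19(3249/4) = v_19(num) − v_19(den) = 2; compare against these criteria.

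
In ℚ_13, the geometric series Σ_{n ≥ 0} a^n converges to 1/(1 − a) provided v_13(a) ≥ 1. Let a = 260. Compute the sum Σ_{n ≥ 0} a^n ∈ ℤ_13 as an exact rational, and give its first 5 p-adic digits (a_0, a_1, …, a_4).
Σ a^n = 1/(1 − a) = -1/259;  first 5 digits = (1, 7, 11, 9, 2)

v_13(a) = 1 ≥ 1, so the series converges in ℤ_13 to 1/(1 − a) = 1/(1 − 260) = -1/259. Expand this rational in ℤ_13: compute digits iteratively via d_i = x_i mod 13, x_{i+1} = (x_i − d_i)/13. The first 5 digits are (1, 7, 11, 9, 2).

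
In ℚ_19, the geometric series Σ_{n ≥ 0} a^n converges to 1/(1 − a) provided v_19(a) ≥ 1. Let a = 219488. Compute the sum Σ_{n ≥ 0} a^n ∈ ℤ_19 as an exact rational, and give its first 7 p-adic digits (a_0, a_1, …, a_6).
Σ a^n = 1/(1 − a) = -1/219487;  first 7 digits = (1, 0, 0, 13, 1, 0, 17)

v_19(a) = 3 ≥ 1, so the series converges in ℤ_19 to 1/(1 − a) = 1/(1 − 219488) = -1/219487. Expand this rational in ℤ_19: compute digits iteratively via d_i = x_i mod 19, x_{i+1} = (x_i − d_i)/19. The first 7 digits are (1, 0, 0, 13, 1, 0, 17).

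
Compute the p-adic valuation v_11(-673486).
v_11(-673486) = 4

v_11(n) is the largest exponent k such that 11^k divides n. Factor out: -673486 = -11^4 · 46. (Sign doesn't affect v_p.) So v_11(-673486) = 4.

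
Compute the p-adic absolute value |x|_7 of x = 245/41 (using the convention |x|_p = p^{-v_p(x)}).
|245/41|_7 = 1/49

Step 1 — compute v_7(x) by factoring powers of 7 out of the numerator and denominator: v_7(245/41) = 2. Step 2 — apply |x|_p = p^{-v_p(x)} = 7^{-2} = 1/49.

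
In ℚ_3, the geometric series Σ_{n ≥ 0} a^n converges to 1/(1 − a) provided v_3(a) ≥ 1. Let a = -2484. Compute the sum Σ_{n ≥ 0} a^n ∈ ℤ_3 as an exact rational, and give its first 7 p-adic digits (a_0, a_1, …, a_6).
Σ a^n = 1/(1 − a) = 1/2485;  first 7 digits = (1, 0, 0, 1, 2, 1, 0)

v_3(a) = 3 ≥ 1, so the series converges in ℤ_3 to 1/(1 − a) = 1/(1 − (-2484)) = 1/2485. Expand this rational in ℤ_3: compute digits iteratively via d_i = x_i mod 3, x_{i+1} = (x_i − d_i)/3. The first 7 digits are (1, 0, 0, 1, 2, 1, 0).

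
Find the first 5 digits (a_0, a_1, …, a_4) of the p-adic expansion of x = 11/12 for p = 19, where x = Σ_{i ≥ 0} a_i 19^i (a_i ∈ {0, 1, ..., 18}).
(a_0, …, a_4) = (12, 1, 11, 1, 11)

v_19(11/12) = 0 (numerator and denominator both coprime to 19), so x ∈ ℤ_19^×. Compute digits iteratively via a_i = x_i mod 19, x_{i+1} = (x_i − a_i)/19, with x_0 = x:
  x_0 = 11/12;  a_0 = 12;  x_1 = (x_0 − 12)/19 = -7/12
  x_1 = -7/12;  a_1 = 1;  x_2 = (x_1 − 1)/19 = -1/12
  x_2 = -1/12;  a_2 = 11;  x_3 = (x_2 − 11)/19 = -7/12
  x_3 = -7/12;  a_3 = 1;  x_4 = (x_3 − 1)/19 = -1/12
  x_4 = -1/12;  a_4 = 11;  x_5 = (x_4 − 11)/19 = -7/12
Digits: (12, 1, 11, 1, 11).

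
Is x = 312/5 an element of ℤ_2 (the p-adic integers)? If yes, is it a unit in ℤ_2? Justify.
x ∈ ℤ_2 but not a unit; v_2(x) = 3 > 0

ℤ_2 = {x ∈ ℚ_2 : v_2(x) ≥ 0} and ℤ_2^× = {x ∈ ℤ_2 : v_2(x) = 0}. Here v_2(312/5) = v_2(num) − v_2(den) = 3; compare against these criteria.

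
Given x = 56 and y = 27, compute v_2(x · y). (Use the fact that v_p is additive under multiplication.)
v_2(1512) = 3

v_p(x) = 3 (factor: 56 = 2^3 · 7); v_p(y) = 0 (factor: 27 = 2^0 · 27). Additivity: v_p(xy) = v_p(x) + v_p(y) = 3 + 0 = 3. (Direct check: xy = 1512 = 2^3 · (189).)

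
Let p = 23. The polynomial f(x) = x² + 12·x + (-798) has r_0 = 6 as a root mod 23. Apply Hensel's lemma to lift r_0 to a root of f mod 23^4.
r_3 = 214412 (mod 279841)

Hensel: r_{i+1} = r_i − f(r_i)·(f′(r_i))^{-1} mod 23^{i+2}, f′(x) = 2x + 12. Iterate:
  r_0 = 6 (mod 23)
  r_1 = 167 (mod 529)
  r_2 = 7573 (mod 12167)
  r_3 = 214412 (mod 279841)
Final: r = 214412 satisfies f(r) ≡ 0 mod 23^4.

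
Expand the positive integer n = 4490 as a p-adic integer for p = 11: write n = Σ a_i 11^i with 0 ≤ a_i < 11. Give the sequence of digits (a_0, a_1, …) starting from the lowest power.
(a_0, a_1, …) = (2, 1, 4, 3)

Repeated division by 11 gives the digits low-to-high: 4490 = 2 + 1·11^1 + 4·11^2 + 3·11^3. Digit sequence: (2, 1, 4, 3).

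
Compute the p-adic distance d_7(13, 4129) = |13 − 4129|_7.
d_7(13, 4129) = 1/343

Step 1 — x − y = 13 − 4129 = -4116. Step 2 — v_7(-4116) = 3 (factor: -4116 = −(7^3 · 12); the sign does not affect v_p). Step 3 — |x − y|_7 = 7^{-3} = 1/343.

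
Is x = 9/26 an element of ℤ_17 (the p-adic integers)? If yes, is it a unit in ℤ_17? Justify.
x ∈ ℤ_17^× (unit); v_17(x) = 0

ℤ_17 = {x ∈ ℚ_17 : v_17(x) ≥ 0} and ℤ_17^× = {x ∈ ℤ_17 : v_17(x) = 0}. Here v_17(9/26) = v_17(num) − v_17(den) = 0; compare against these criteria.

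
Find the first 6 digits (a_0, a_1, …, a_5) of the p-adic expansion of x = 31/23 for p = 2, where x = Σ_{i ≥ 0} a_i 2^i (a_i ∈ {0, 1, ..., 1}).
(a_0, …, a_5) = (1, 0, 0, 1, 1, 1)

v_2(31/23) = 0 (numerator and denominator both coprime to 2), so x ∈ ℤ_2^×. Compute digits iteratively via a_i = x_i mod 2, x_{i+1} = (x_i − a_i)/2, with x_0 = x:
  x_0 = 31/23;  a_0 = 1;  x_1 = (x_0 − 1)/2 = 4/23
  x_1 = 4/23;  a_1 = 0;  x_2 = (x_1 − 0)/2 = 2/23
  x_2 = 2/23;  a_2 = 0;  x_3 = (x_2 − 0)/2 = 1/23
  x_3 = 1/23;  a_3 = 1;  x_4 = (x_3 − 1)/2 = -11/23
  x_4 = -11/23;  a_4 = 1;  x_5 = (x_4 − 1)/2 = -17/23
  x_5 = -17/23;  a_5 = 1;  x_6 = (x_5 − 1)/2 = -20/23
Digits: (1, 0, 0, 1, 1, 1).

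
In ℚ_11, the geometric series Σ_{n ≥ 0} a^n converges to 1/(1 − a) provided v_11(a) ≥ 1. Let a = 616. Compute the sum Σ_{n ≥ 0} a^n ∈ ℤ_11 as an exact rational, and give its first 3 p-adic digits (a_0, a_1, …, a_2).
Σ a^n = 1/(1 − a) = -1/615;  first 3 digits = (1, 1, 6)

v_11(a) = 1 ≥ 1, so the series converges in ℤ_11 to 1/(1 − a) = 1/(1 − 616) = -1/615. Expand this rational in ℤ_11: compute digits iteratively via d_i = x_i mod 11, x_{i+1} = (x_i − d_i)/11. The first 3 digits are (1, 1, 6).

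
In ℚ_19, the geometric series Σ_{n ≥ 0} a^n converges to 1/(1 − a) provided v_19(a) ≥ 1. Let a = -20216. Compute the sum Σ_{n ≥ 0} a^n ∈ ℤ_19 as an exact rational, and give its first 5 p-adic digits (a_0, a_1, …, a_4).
Σ a^n = 1/(1 − a) = 1/20217;  first 5 digits = (1, 0, 1, 16, 0)

v_19(a) = 2 ≥ 1, so the series converges in ℤ_19 to 1/(1 − a) = 1/(1 − (-20216)) = 1/20217. Expand this rational in ℤ_19: compute digits iteratively via d_i = x_i mod 19, x_{i+1} = (x_i − d_i)/19. The first 5 digits are (1, 0, 1, 16, 0).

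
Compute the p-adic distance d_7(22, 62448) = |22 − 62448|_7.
d_7(22, 62448) = 1/2401

Step 1 — x − y = 22 − 62448 = -62426. Step 2 — v_7(-62426) = 4 (factor: -62426 = −(7^4 · 26); the sign does not affect v_p). Step 3 — |x − y|_7 = 7^{-4} = 1/2401.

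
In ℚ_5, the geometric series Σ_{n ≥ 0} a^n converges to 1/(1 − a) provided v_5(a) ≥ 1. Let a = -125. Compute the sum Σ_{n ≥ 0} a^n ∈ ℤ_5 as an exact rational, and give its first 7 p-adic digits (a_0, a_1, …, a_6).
Σ a^n = 1/(1 − a) = 1/126;  first 7 digits = (1, 0, 0, 4, 4, 4, 0)

v_5(a) = 3 ≥ 1, so the series converges in ℤ_5 to 1/(1 − a) = 1/(1 − (-125)) = 1/126. Expand this rational in ℤ_5: compute digits iteratively via d_i = x_i mod 5, x_{i+1} = (x_i − d_i)/5. The first 7 digits are (1, 0, 0, 4, 4, 4, 0).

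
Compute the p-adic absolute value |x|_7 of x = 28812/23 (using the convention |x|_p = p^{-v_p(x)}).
|28812/23|_7 = 1/2401

Step 1 — compute v_7(x) by factoring powers of 7 out of the numerator and denominator: v_7(28812/23) = 4. Step 2 — apply |x|_p = p^{-v_p(x)} = 7^{-4} = 1/2401.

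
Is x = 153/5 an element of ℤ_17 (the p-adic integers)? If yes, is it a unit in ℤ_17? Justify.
x ∈ ℤ_17 but not a unit; v_17(x) = 1 > 0

ℤ_17 = {x ∈ ℚ_17 : v_17(x) ≥ 0} and ℤ_17^× = {x ∈ ℤ_17 : v_17(x) = 0}. Here v_17(153/5) = v_17(num) − v_17(den) = 1; compare against these criteria.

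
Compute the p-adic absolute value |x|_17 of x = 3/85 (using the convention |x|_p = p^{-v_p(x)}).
|3/85|_17 = 17

Step 1 — compute v_17(x) by factoring powers of 17 out of the numerator and denominator: v_17(3/85) = -1. Step 2 — apply |x|_p = p^{-v_p(x)} = 17^{1} = 17.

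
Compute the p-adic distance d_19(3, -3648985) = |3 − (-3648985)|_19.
d_19(3, -3648985) = 1/130321

Step 1 — x − y = 3 − (-3648985) = 3648988. Step 2 — v_19(3648988) = 4 (factor: 3648988 = (19^4 · 28); the sign does not affect v_p). Step 3 — |x − y|_19 = 19^{-4} = 1/130321.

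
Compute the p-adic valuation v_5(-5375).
v_5(-5375) = 3

v_5(n) is the largest exponent k such that 5^k divides n. Factor out: -5375 = -5^3 · 43. (Sign doesn't affect v_p.) So v_5(-5375) = 3.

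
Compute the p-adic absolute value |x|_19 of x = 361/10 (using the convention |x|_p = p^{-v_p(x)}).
|361/10|_19 = 1/361

Step 1 — compute v_19(x) by factoring powers of 19 out of the numerator and denominator: v_19(361/10) = 2. Step 2 — apply |x|_p = p^{-v_p(x)} = 19^{-2} = 1/361.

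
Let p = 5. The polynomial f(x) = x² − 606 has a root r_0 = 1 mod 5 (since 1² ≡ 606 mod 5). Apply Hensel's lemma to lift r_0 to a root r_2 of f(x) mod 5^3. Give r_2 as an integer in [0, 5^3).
r_2 = 66 (mod 125)

Hensel's recurrence: r_{i+1} = r_i − f(r_i)·(f′(r_i))^{-1} mod 5^{i+2}, with f′(x) = 2x. Iterate:
  r_0 = 1 (mod 5)
  r_1 = 16 (mod 25)
  r_2 = 66 (mod 125)
Final: r_2 = 66, and one checks f(r_2) ≡ 0 mod 5^3.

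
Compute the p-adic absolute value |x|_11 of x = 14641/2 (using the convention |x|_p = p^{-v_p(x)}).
|14641/2|_11 = 1/14641

Step 1 — compute v_11(x) by factoring powers of 11 out of the numerator and denominator: v_11(14641/2) = 4. Step 2 — apply |x|_p = p^{-v_p(x)} = 11^{-4} = 1/14641.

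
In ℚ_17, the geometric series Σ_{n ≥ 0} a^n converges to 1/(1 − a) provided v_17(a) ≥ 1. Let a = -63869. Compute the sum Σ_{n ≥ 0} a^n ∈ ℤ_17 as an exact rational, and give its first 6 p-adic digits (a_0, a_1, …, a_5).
Σ a^n = 1/(1 − a) = 1/63870;  first 6 digits = (1, 0, 0, 4, 16, 16)

v_17(a) = 3 ≥ 1, so the series converges in ℤ_17 to 1/(1 − a) = 1/(1 − (-63869)) = 1/63870. Expand this rational in ℤ_17: compute digits iteratively via d_i = x_i mod 17, x_{i+1} = (x_i − d_i)/17. The first 6 digits are (1, 0, 0, 4, 16, 16).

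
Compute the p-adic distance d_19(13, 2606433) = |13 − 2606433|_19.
d_19(13, 2606433) = 1/130321

Step 1 — x − y = 13 − 2606433 = -2606420. Step 2 — v_19(-2606420) = 4 (factor: -2606420 = −(19^4 · 20); the sign does not affect v_p). Step 3 — |x − y|_19 = 19^{-4} = 1/130321.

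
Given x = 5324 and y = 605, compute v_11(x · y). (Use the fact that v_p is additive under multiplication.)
v_11(3221020) = 5

v_p(x) = 3 (factor: 5324 = 11^3 · 4); v_p(y) = 2 (factor: 605 = 11^2 · 5). Additivity: v_p(xy) = v_p(x) + v_p(y) = 3 + 2 = 5. (Direct check: xy = 3221020 = 11^5 · (20).)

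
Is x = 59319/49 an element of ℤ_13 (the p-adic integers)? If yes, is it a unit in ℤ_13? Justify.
x ∈ ℤ_13 but not a unit; v_13(x) = 3 > 0

ℤ_13 = {x ∈ ℚ_13 : v_13(x) ≥ 0} and ℤ_13^× = {x ∈ ℤ_13 : v_13(x) = 0}. Here v_13(59319/49) = v_13(num) − v_13(den) = 3; compare against these criteria.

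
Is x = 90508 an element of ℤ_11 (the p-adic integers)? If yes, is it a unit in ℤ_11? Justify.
x ∈ ℤ_11 but not a unit; v_11(x) = 3 > 0

ℤ_11 = {x ∈ ℚ_11 : v_11(x) ≥ 0} and ℤ_11^× = {x ∈ ℤ_11 : v_11(x) = 0}. Here v_11(90508) = v_11(num) − v_11(den) = 3; compare against these criteria.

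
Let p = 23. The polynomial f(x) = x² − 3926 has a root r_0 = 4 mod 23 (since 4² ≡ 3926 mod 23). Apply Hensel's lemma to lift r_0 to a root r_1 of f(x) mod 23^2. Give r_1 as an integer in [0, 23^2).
r_1 = 96 (mod 529)

Hensel's recurrence: r_{i+1} = r_i − f(r_i)·(f′(r_i))^{-1} mod 23^{i+2}, with f′(x) = 2x. Iterate:
  r_0 = 4 (mod 23)
  r_1 = 96 (mod 529)
Final: r_1 = 96, and one checks f(r_1) ≡ 0 mod 23^2.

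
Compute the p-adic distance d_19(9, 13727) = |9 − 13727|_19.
d_19(9, 13727) = 1/6859

Step 1 — x − y = 9 − 13727 = -13718. Step 2 — v_19(-13718) = 3 (factor: -13718 = −(19^3 · 2); the sign does not affect v_p). Step 3 — |x − y|_19 = 19^{-3} = 1/6859.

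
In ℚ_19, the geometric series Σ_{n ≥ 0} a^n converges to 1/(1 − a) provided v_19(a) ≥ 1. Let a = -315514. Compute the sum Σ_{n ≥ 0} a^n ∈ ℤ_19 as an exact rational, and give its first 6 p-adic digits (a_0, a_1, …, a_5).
Σ a^n = 1/(1 − a) = 1/315515;  first 6 digits = (1, 0, 0, 11, 16, 18)

v_19(a) = 3 ≥ 1, so the series converges in ℤ_19 to 1/(1 − a) = 1/(1 − (-315514)) = 1/315515. Expand this rational in ℤ_19: compute digits iteratively via d_i = x_i mod 19, x_{i+1} = (x_i − d_i)/19. The first 6 digits are (1, 0, 0, 11, 16, 18).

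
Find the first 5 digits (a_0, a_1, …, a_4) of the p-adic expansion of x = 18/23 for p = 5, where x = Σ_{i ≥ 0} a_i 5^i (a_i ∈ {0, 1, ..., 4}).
(a_0, …, a_4) = (1, 3, 2, 1, 1)

v_5(18/23) = 0 (numerator and denominator both coprime to 5), so x ∈ ℤ_5^×. Compute digits iteratively via a_i = x_i mod 5, x_{i+1} = (x_i − a_i)/5, with x_0 = x:
  x_0 = 18/23;  a_0 = 1;  x_1 = (x_0 − 1)/5 = -1/23
  x_1 = -1/23;  a_1 = 3;  x_2 = (x_1 − 3)/5 = -14/23
  x_2 = -14/23;  a_2 = 2;  x_3 = (x_2 − 2)/5 = -12/23
  x_3 = -12/23;  a_3 = 1;  x_4 = (x_3 − 1)/5 = -7/23
  x_4 = -7/23;  a_4 = 1;  x_5 = (x_4 − 1)/5 = -6/23
Digits: (1, 3, 2, 1, 1).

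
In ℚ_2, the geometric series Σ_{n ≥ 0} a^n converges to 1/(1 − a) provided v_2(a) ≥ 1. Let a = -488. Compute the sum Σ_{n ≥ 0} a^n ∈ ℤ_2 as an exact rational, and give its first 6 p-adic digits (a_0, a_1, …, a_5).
Σ a^n = 1/(1 − a) = 1/489;  first 6 digits = (1, 0, 0, 1, 1, 0)

v_2(a) = 3 ≥ 1, so the series converges in ℤ_2 to 1/(1 − a) = 1/(1 − (-488)) = 1/489. Expand this rational in ℤ_2: compute digits iteratively via d_i = x_i mod 2, x_{i+1} = (x_i − d_i)/2. The first 6 digits are (1, 0, 0, 1, 1, 0).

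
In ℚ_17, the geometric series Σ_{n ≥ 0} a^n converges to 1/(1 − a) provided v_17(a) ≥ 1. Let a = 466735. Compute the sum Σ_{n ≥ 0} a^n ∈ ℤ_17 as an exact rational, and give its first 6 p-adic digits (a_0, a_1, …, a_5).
Σ a^n = 1/(1 − a) = -1/466734;  first 6 digits = (1, 0, 0, 10, 5, 0)

v_17(a) = 3 ≥ 1, so the series converges in ℤ_17 to 1/(1 − a) = 1/(1 − 466735) = -1/466734. Expand this rational in ℤ_17: compute digits iteratively via d_i = x_i mod 17, x_{i+1} = (x_i − d_i)/17. The first 6 digits are (1, 0, 0, 10, 5, 0).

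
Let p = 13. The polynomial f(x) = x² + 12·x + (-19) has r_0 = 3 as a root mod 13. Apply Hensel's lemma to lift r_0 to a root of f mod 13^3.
r_2 = 1992 (mod 2197)

Hensel: r_{i+1} = r_i − f(r_i)·(f′(r_i))^{-1} mod 13^{i+2}, f′(x) = 2x + 12. Iterate:
  r_0 = 3 (mod 13)
  r_1 = 133 (mod 169)
  r_2 = 1992 (mod 2197)
Final: r = 1992 satisfies f(r) ≡ 0 mod 13^3.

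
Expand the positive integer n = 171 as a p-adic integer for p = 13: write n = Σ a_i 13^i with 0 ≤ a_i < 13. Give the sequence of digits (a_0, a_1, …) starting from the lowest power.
(a_0, a_1, …) = (2, 0, 1)

Repeated division by 13 gives the digits low-to-high: 171 = 2 + 1·13^2. Digit sequence: (2, 0, 1).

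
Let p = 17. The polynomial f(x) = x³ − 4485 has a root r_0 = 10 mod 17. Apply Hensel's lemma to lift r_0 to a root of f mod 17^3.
r_2 = 826 (mod 4913)

Hensel: r_{i+1} = r_i − f(r_i)/f′(r_i) mod 17^{i+2}, where f′(x) = 3x². Iterate:
  r_0 = 10 (mod 17)
  r_1 = 248 (mod 289)
  r_2 = 826 (mod 4913)
Final: r = 826 with f(r) ≡ 0 mod 17^3.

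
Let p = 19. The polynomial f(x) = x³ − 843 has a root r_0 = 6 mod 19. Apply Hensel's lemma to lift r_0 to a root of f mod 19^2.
r_1 = 82 (mod 361)

Hensel: r_{i+1} = r_i − f(r_i)/f′(r_i) mod 19^{i+2}, where f′(x) = 3x². Iterate:
  r_0 = 6 (mod 19)
  r_1 = 82 (mod 361)
Final: r = 82 with f(r) ≡ 0 mod 19^2.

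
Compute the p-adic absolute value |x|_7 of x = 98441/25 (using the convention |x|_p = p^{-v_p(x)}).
|98441/25|_7 = 1/2401

Step 1 — compute v_7(x) by factoring powers of 7 out of the numerator and denominator: v_7(98441/25) = 4. Step 2 — apply |x|_p = p^{-v_p(x)} = 7^{-4} = 1/2401.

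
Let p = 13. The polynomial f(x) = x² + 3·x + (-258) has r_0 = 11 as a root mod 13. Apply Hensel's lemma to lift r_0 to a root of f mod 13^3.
r_2 = 1428 (mod 2197)

Hensel: r_{i+1} = r_i − f(r_i)·(f′(r_i))^{-1} mod 13^{i+2}, f′(x) = 2x + 3. Iterate:
  r_0 = 11 (mod 13)
  r_1 = 76 (mod 169)
  r_2 = 1428 (mod 2197)
Final: r = 1428 satisfies f(r) ≡ 0 mod 13^3.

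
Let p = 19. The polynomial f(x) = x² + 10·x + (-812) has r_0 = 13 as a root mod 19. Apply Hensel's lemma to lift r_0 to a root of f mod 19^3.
r_2 = 4630 (mod 6859)

Hensel: r_{i+1} = r_i − f(r_i)·(f′(r_i))^{-1} mod 19^{i+2}, f′(x) = 2x + 10. Iterate:
  r_0 = 13 (mod 19)
  r_1 = 298 (mod 361)
  r_2 = 4630 (mod 6859)
Final: r = 4630 satisfies f(r) ≡ 0 mod 19^3.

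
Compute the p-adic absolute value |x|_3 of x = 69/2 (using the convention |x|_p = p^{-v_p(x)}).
|69/2|_3 = 1/3

Step 1 — compute v_3(x) by factoring powers of 3 out of the numerator and denominator: v_3(69/2) = 1. Step 2 — apply |x|_p = p^{-v_p(x)} = 3^{-1} = 1/3.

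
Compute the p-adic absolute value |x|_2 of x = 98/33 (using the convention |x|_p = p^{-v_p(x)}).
|98/33|_2 = 1/2

Step 1 — compute v_2(x) by factoring powers of 2 out of the numerator and denominator: v_2(98/33) = 1. Step 2 — apply |x|_p = p^{-v_p(x)} = 2^{-1} = 1/2.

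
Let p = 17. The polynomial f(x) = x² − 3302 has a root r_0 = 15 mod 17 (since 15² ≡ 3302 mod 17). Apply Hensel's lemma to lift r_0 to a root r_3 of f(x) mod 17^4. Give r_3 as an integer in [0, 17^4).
r_3 = 73013 (mod 83521)

Hensel's recurrence: r_{i+1} = r_i − f(r_i)·(f′(r_i))^{-1} mod 17^{i+2}, with f′(x) = 2x. Iterate:
  r_0 = 15 (mod 17)
  r_1 = 185 (mod 289)
  r_2 = 4231 (mod 4913)
  r_3 = 73013 (mod 83521)
Final: r_3 = 73013, and one checks f(r_3) ≡ 0 mod 17^4.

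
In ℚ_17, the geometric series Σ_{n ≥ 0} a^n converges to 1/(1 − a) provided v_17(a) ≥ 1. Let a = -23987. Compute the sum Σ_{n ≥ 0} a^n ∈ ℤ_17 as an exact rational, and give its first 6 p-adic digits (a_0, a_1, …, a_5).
Σ a^n = 1/(1 − a) = 1/23988;  first 6 digits = (1, 0, 2, 12, 3, 14)

v_17(a) = 2 ≥ 1, so the series converges in ℤ_17 to 1/(1 − a) = 1/(1 − (-23987)) = 1/23988. Expand this rational in ℤ_17: compute digits iteratively via d_i = x_i mod 17, x_{i+1} = (x_i − d_i)/17. The first 6 digits are (1, 0, 2, 12, 3, 14).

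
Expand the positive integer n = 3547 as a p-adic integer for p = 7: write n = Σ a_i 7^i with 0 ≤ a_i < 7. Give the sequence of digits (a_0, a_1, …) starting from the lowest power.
(a_0, a_1, …) = (5, 2, 2, 3, 1)

Repeated division by 7 gives the digits low-to-high: 3547 = 5 + 2·7^1 + 2·7^2 + 3·7^3 + 1·7^4. Digit sequence: (5, 2, 2, 3, 1).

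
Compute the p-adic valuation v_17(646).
v_17(646) = 1

v_17(n) is the largest exponent k such that 17^k divides n. Factor out: 646 = 17^1 · 38. (Sign doesn't affect v_p.) So v_17(646) = 1.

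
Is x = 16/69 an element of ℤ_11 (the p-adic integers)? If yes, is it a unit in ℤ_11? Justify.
x ∈ ℤ_11^× (unit); v_11(x) = 0

ℤ_11 = {x ∈ ℚ_11 : v_11(x) ≥ 0} and ℤ_11^× = {x ∈ ℤ_11 : v_11(x) = 0}. Here v_11(16/69) = v_11(num) − v_11(den) = 0; compare against these criteria.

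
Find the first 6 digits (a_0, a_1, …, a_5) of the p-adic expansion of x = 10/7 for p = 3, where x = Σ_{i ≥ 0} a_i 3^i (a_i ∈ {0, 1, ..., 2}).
(a_0, …, a_5) = (1, 1, 1, 0, 2, 1)

v_3(10/7) = 0 (numerator and denominator both coprime to 3), so x ∈ ℤ_3^×. Compute digits iteratively via a_i = x_i mod 3, x_{i+1} = (x_i − a_i)/3, with x_0 = x:
  x_0 = 10/7;  a_0 = 1;  x_1 = (x_0 − 1)/3 = 1/7
  x_1 = 1/7;  a_1 = 1;  x_2 = (x_1 − 1)/3 = -2/7
  x_2 = -2/7;  a_2 = 1;  x_3 = (x_2 − 1)/3 = -3/7
  x_3 = -3/7;  a_3 = 0;  x_4 = (x_3 − 0)/3 = -1/7
  x_4 = -1/7;  a_4 = 2;  x_5 = (x_4 − 2)/3 = -5/7
  x_5 = -5/7;  a_5 = 1;  x_6 = (x_5 − 1)/3 = -4/7
Digits: (1, 1, 1, 0, 2, 1).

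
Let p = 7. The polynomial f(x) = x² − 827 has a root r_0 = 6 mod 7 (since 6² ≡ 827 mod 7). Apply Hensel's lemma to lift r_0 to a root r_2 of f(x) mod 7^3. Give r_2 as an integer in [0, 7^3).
r_2 = 321 (mod 343)

Hensel's recurrence: r_{i+1} = r_i − f(r_i)·(f′(r_i))^{-1} mod 7^{i+2}, with f′(x) = 2x. Iterate:
  r_0 = 6 (mod 7)
  r_1 = 27 (mod 49)
  r_2 = 321 (mod 343)
Final: r_2 = 321, and one checks f(r_2) ≡ 0 mod 7^3.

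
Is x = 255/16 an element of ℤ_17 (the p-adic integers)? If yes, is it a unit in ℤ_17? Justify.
x ∈ ℤ_17 but not a unit; v_17(x) = 1 > 0

ℤ_17 = {x ∈ ℚ_17 : v_17(x) ≥ 0} and ℤ_17^× = {x ∈ ℤ_17 : v_17(x) = 0}. Here v_17(255/16) = v_17(num) − v_17(den) = 1; compare against these criteria.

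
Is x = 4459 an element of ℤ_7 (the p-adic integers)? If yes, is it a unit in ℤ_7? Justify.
x ∈ ℤ_7 but not a unit; v_7(x) = 3 > 0

ℤ_7 = {x ∈ ℚ_7 : v_7(x) ≥ 0} and ℤ_7^× = {x ∈ ℤ_7 : v_7(x) = 0}. Here v_7(4459) = v_7(num) − v_7(den) = 3; compare against these criteria.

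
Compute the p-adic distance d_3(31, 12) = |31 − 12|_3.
d_3(31, 12) = 1

Step 1 — x − y = 31 − 12 = 19. Step 2 — v_3(19) = 0 (factor: 19 = (3^0 · 19); the sign does not affect v_p). Step 3 — |x − y|_3 = 3^{0} = 1.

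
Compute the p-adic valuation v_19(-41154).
v_19(-41154) = 3

v_19(n) is the largest exponent k such that 19^k divides n. Factor out: -41154 = -19^3 · 6. (Sign doesn't affect v_p.) So v_19(-41154) = 3.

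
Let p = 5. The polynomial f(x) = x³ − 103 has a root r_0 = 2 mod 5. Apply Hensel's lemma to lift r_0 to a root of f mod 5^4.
r_3 = 137 (mod 625)

Hensel: r_{i+1} = r_i − f(r_i)/f′(r_i) mod 5^{i+2}, where f′(x) = 3x². Iterate:
  r_0 = 2 (mod 5)
  r_1 = 12 (mod 25)
  r_2 = 12 (mod 125)
  r_3 = 137 (mod 625)
Final: r = 137 with f(r) ≡ 0 mod 5^4.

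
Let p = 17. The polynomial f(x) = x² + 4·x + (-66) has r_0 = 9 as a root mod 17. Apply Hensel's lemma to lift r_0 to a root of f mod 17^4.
r_3 = 71035 (mod 83521)

Hensel: r_{i+1} = r_i − f(r_i)·(f′(r_i))^{-1} mod 17^{i+2}, f′(x) = 2x + 4. Iterate:
  r_0 = 9 (mod 17)
  r_1 = 230 (mod 289)
  r_2 = 2253 (mod 4913)
  r_3 = 71035 (mod 83521)
Final: r = 71035 satisfies f(r) ≡ 0 mod 17^4.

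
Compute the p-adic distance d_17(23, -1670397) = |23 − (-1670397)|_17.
d_17(23, -1670397) = 1/83521

Step 1 — x − y = 23 − (-1670397) = 1670420. Step 2 — v_17(1670420) = 4 (factor: 1670420 = (17^4 · 20); the sign does not affect v_p). Step 3 — |x − y|_17 = 17^{-4} = 1/83521.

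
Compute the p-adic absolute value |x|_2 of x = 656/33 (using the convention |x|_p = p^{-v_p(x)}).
|656/33|_2 = 1/16

Step 1 — compute v_2(x) by factoring powers of 2 out of the numerator and denominator: v_2(656/33) = 4. Step 2 — apply |x|_p = p^{-v_p(x)} = 2^{-4} = 1/16.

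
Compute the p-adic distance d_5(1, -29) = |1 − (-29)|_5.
d_5(1, -29) = 1/5

Step 1 — x − y = 1 − (-29) = 30. Step 2 — v_5(30) = 1 (factor: 30 = (5^1 · 6); the sign does not affect v_p). Step 3 — |x − y|_5 = 5^{-1} = 1/5.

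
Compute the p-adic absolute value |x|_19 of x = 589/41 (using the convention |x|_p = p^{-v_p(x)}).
|589/41|_19 = 1/19

Step 1 — compute v_19(x) by factoring powers of 19 out of the numerator and denominator: v_19(589/41) = 1. Step 2 — apply |x|_p = p^{-v_p(x)} = 19^{-1} = 1/19.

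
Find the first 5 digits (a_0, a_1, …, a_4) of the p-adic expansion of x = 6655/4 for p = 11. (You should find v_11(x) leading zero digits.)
(a_0, …, a_4) = (0, 0, 0, 4, 8)

v_11(6655/4) = 3, so a_0 = ... = a_2 = 0. Factor out: x = 11^3 · u with u = 5/4 a unit in ℤ_11. Expand u iteratively via a_{v+i} = u_i mod 11, u_{i+1} = (u_i − a_{v+i})/11:
  u_0 = 5/4;  a_3 = 4;  u_1 = (u_0 − 4)/11 = -1/4
  u_1 = -1/4;  a_4 = 8;  u_2 = (u_1 − 8)/11 = -3/4
Digits: (0, 0, 0, 4, 8).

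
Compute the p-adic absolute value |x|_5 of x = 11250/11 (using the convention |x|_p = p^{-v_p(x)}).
|11250/11|_5 = 1/625

Step 1 — compute v_5(x) by factoring powers of 5 out of the numerator and denominator: v_5(11250/11) = 4. Step 2 — apply |x|_p = p^{-v_p(x)} = 5^{-4} = 1/625.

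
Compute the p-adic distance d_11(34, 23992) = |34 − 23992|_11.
d_11(34, 23992) = 1/1331

Step 1 — x − y = 34 − 23992 = -23958. Step 2 — v_11(-23958) = 3 (factor: -23958 = −(11^3 · 18); the sign does not affect v_p). Step 3 — |x − y|_11 = 11^{-3} = 1/1331.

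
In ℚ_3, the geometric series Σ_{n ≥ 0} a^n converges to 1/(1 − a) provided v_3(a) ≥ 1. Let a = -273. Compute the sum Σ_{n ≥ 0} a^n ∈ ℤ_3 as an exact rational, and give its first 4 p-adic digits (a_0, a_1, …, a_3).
Σ a^n = 1/(1 − a) = 1/274;  first 4 digits = (1, 2, 0, 1)

v_3(a) = 1 ≥ 1, so the series converges in ℤ_3 to 1/(1 − a) = 1/(1 − (-273)) = 1/274. Expand this rational in ℤ_3: compute digits iteratively via d_i = x_i mod 3, x_{i+1} = (x_i − d_i)/3. The first 4 digits are (1, 2, 0, 1).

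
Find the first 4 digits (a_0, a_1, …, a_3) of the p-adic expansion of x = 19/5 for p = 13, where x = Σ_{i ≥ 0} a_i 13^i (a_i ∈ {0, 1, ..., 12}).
(a_0, …, a_3) = (9, 10, 7, 2)

v_13(19/5) = 0 (numerator and denominator both coprime to 13), so x ∈ ℤ_13^×. Compute digits iteratively via a_i = x_i mod 13, x_{i+1} = (x_i − a_i)/13, with x_0 = x:
  x_0 = 19/5;  a_0 = 9;  x_1 = (x_0 − 9)/13 = -2/5
  x_1 = -2/5;  a_1 = 10;  x_2 = (x_1 − 10)/13 = -4/5
  x_2 = -4/5;  a_2 = 7;  x_3 = (x_2 − 7)/13 = -3/5
  x_3 = -3/5;  a_3 = 2;  x_4 = (x_3 − 2)/13 = -1/5
Digits: (9, 10, 7, 2).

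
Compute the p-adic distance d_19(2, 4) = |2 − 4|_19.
d_19(2, 4) = 1

Step 1 — x − y = 2 − 4 = -2. Step 2 — v_19(-2) = 0 (factor: -2 = −(19^0 · 2); the sign does not affect v_p). Step 3 — |x − y|_19 = 19^{0} = 1.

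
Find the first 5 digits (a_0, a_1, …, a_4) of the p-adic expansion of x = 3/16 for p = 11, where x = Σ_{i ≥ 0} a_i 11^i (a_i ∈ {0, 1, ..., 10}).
(a_0, …, a_4) = (5, 3, 10, 8, 4)

v_11(3/16) = 0 (numerator and denominator both coprime to 11), so x ∈ ℤ_11^×. Compute digits iteratively via a_i = x_i mod 11, x_{i+1} = (x_i − a_i)/11, with x_0 = x:
  x_0 = 3/16;  a_0 = 5;  x_1 = (x_0 − 5)/11 = -7/16
  x_1 = -7/16;  a_1 = 3;  x_2 = (x_1 − 3)/11 = -5/16
  x_2 = -5/16;  a_2 = 10;  x_3 = (x_2 − 10)/11 = -15/16
  x_3 = -15/16;  a_3 = 8;  x_4 = (x_3 − 8)/11 = -13/16
  x_4 = -13/16;  a_4 = 4;  x_5 = (x_4 − 4)/11 = -7/16
Digits: (5, 3, 10, 8, 4).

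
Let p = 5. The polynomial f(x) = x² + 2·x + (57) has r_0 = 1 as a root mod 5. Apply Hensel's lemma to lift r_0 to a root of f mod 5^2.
r_1 = 11 (mod 25)

Hensel: r_{i+1} = r_i − f(r_i)·(f′(r_i))^{-1} mod 5^{i+2}, f′(x) = 2x + 2. Iterate:
  r_0 = 1 (mod 5)
  r_1 = 11 (mod 25)
Final: r = 11 satisfies f(r) ≡ 0 mod 5^2.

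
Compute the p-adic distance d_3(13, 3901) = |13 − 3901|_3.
d_3(13, 3901) = 1/243

Step 1 — x − y = 13 − 3901 = -3888. Step 2 — v_3(-3888) = 5 (factor: -3888 = −(3^5 · 16); the sign does not affect v_p). Step 3 — |x − y|_3 = 3^{-5} = 1/243.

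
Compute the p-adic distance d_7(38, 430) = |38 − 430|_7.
d_7(38, 430) = 1/49

Step 1 — x − y = 38 − 430 = -392. Step 2 — v_7(-392) = 2 (factor: -392 = −(7^2 · 8); the sign does not affect v_p). Step 3 — |x − y|_7 = 7^{-2} = 1/49.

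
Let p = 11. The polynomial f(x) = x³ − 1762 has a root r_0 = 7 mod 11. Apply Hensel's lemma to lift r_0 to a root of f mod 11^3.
r_2 = 29 (mod 1331)

Hensel: r_{i+1} = r_i − f(r_i)/f′(r_i) mod 11^{i+2}, where f′(x) = 3x². Iterate:
  r_0 = 7 (mod 11)
  r_1 = 29 (mod 121)
  r_2 = 29 (mod 1331)
Final: r = 29 with f(r) ≡ 0 mod 11^3.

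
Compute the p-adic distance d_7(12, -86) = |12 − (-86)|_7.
d_7(12, -86) = 1/49

Step 1 — x − y = 12 − (-86) = 98. Step 2 — v_7(98) = 2 (factor: 98 = (7^2 · 2); the sign does not affect v_p). Step 3 — |x − y|_7 = 7^{-2} = 1/49.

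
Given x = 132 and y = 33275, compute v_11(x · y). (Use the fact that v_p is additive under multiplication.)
v_11(4392300) = 4

v_p(x) = 1 (factor: 132 = 11^1 · 12); v_p(y) = 3 (factor: 33275 = 11^3 · 25). Additivity: v_p(xy) = v_p(x) + v_p(y) = 1 + 3 = 4. (Direct check: xy = 4392300 = 11^4 · (300).)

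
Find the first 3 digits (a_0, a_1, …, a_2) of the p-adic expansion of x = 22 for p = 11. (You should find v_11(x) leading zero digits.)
(a_0, …, a_2) = (0, 2, 0)

v_11(22) = 1, so a_0 = ... = a_0 = 0. Factor out: x = 11^1 · u with u = 2 a unit in ℤ_11. Expand u iteratively via a_{v+i} = u_i mod 11, u_{i+1} = (u_i − a_{v+i})/11:
  u_0 = 2;  a_1 = 2;  u_1 = (u_0 − 2)/11 = 0
  u_1 = 0;  a_2 = 0;  u_2 = (u_1 − 0)/11 = 0
Digits: (0, 2, 0).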